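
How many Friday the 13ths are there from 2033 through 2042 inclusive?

17

Friday-the-13ths by year:
2033: May
2034: Jan, Oct
2035: Apr, Jul
2036: Jun
2037: Feb, Mar, Nov
2038: Aug
2039: May
2040: Jan, Apr, Jul
2041: Sep, Dec
2042: Jun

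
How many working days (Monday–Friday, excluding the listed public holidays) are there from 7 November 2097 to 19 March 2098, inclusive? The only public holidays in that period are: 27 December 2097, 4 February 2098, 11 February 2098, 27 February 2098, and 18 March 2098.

7 November 2097 is a Thursday.
The range spans 133 days (inclusive of both endpoints).
133 = 7 × 19, so the span is exactly 19 full weeks.
Each full week contributes 5 weekdays (Mon–Fri): 19 × 5 = 95.
Holidays: 27 December 2097 (Fri); 4 February 2098 (Tue); 11 February 2098 (Tue); 27 February 2098 (Thu); 18 March 2098 (Tue).
All 5 holidays fall on weekdays, so subtract 5.
Business days: 95 − 5 = 90.

90 working days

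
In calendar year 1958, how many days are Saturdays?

52

Jan 1, 1958 is a Wednesday.
The range spans 365 days (inclusive of both endpoints).
365 = 7 × 52 + 1, so there are 52 full weeks plus 1 extra day.
Each full week contributes one Saturday: 52 so far.
The 1 extra day is Wednesday — none qualify.
Total: 52 + 0 = 52.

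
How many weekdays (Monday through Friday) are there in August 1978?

August 1, 1978 is a Tuesday.
The range spans 31 days (inclusive of both endpoints).
31 = 7 × 4 + 3, so there are 4 full weeks plus 3 extra days.
Each full week contributes 5 weekdays (Mon–Fri): 4 × 5 = 20.
The 3 extra days are Tue, Wed, Thu — 3 of them qualify.
Total: 20 + 3 = 23.

23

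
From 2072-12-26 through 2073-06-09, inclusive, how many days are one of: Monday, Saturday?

47

2072-12-26 is a Monday.
The range spans 166 days (inclusive of both endpoints).
166 = 7 × 23 + 5, so there are 23 full weeks plus 5 extra days.
Each full week contributes 2 days from the set (Mon, Sat): 23 × 2 = 46.
The 5 extra days are Monday, Tuesday, Wednesday, Thursday, Friday — 1 of them qualifies.
Total: 46 + 1 = 47.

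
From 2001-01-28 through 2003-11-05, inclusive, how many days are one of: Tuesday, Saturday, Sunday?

434

2001-01-28 is a Sunday.
The range spans 1012 days (inclusive of both endpoints).
1012 = 7 × 144 + 4, so there are 144 full weeks plus 4 extra days.
Each full week contributes 3 days from the set (Tue, Sat, Sun): 144 × 3 = 432.
The 4 extra days are Sun, Mon, Tue, Wed — 2 of them qualify.
Total: 432 + 2 = 434.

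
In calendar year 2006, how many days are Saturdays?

2006-01-01 is a Sunday.
From 2006-01-01 to 2006-12-31 is 365 days inclusive.
365 = 7 × 52 + 1, so there are 52 full weeks plus 1 extra day.
Each full week contributes one Saturday: 52 so far.
The 1 extra day is Sun — none qualify.
Total: 52 + 0 = 52.

52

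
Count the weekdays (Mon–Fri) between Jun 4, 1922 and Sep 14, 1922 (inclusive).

74

Jun 4, 1922 is a Sunday.
The range spans 103 days (inclusive of both endpoints).
103 = 7 × 14 + 5, so there are 14 full weeks plus 5 extra days.
Each full week contributes 5 weekdays (Mon–Fri): 14 × 5 = 70.
The 5 extra days are Sunday, Monday, Tuesday, Wednesday, Thursday — 4 of them qualify.
Total: 70 + 4 = 74.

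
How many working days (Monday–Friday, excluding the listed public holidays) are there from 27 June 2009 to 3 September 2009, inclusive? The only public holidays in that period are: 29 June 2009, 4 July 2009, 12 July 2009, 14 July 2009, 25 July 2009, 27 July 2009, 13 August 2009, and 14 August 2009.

44

27 June 2009 is a Saturday.
That's 69 days from start to end, counting both.
69 = 7 × 9 + 6, so there are 9 full weeks plus 6 extra days.
Each full week contributes 5 weekdays (Mon–Fri): 9 × 5 = 45.
The 6 extra days are Sat, Sun, Mon, Tue, Wed, Thu — 4 of them qualify.
Total: 45 + 4 = 49.
Holidays: 29 June 2009 (Mon); 4 July 2009 (Sat); 12 July 2009 (Sun); 14 July 2009 (Tue); 25 July 2009 (Sat); 27 July 2009 (Mon); 13 August 2009 (Thu); 14 August 2009 (Fri).
5 of the 8 holidays fall on weekdays; the rest are weekends and were already excluded.
Business days: 49 − 5 = 44.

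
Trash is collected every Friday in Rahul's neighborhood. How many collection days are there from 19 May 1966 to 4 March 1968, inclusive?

94 Fridays

19 May 1966 is a Thursday.
From 19 May 1966 to 4 March 1968 is 656 days inclusive.
656 = 7 × 93 + 5, so there are 93 full weeks plus 5 extra days.
Each full week contributes one Friday: 93 so far.
The 5 extra days are Thursday, Friday, Saturday, Sunday, Monday — 1 of them qualifies.
Total: 93 + 1 = 94.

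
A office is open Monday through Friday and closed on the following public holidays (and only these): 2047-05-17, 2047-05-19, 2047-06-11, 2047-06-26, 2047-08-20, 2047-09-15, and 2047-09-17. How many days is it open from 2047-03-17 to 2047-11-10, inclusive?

165 working days

2047-03-17 is a Sunday.
The range spans 239 days (inclusive of both endpoints).
239 = 7 × 34 + 1, so there are 34 full weeks plus 1 extra day.
Each full week contributes 5 weekdays (Mon–Fri): 34 × 5 = 170.
The 1 extra day is Sun — none qualify.
Total: 170 + 0 = 170.
Holidays: 2047-05-17 (Fri); 2047-05-19 (Sun); 2047-06-11 (Tue); 2047-06-26 (Wed); 2047-08-20 (Tue); 2047-09-15 (Sun); 2047-09-17 (Tue).
5 of the 7 holidays fall on weekdays; the rest are weekends and were already excluded.
Business days: 170 − 5 = 165.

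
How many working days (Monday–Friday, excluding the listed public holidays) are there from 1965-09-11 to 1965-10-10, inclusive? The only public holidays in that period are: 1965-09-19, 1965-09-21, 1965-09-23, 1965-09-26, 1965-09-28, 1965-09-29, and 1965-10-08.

1965-09-11 is a Saturday.
From 1965-09-11 to 1965-10-10 is 30 days inclusive.
30 = 7 × 4 + 2, so there are 4 full weeks plus 2 extra days.
Each full week contributes 5 weekdays (Mon–Fri): 4 × 5 = 20.
The 2 extra days are Sat, Sun — none qualify.
Total: 20 + 0 = 20.
Holidays: 1965-09-19 (Sun); 1965-09-21 (Tue); 1965-09-23 (Thu); 1965-09-26 (Sun); 1965-09-28 (Tue); 1965-09-29 (Wed); 1965-10-08 (Fri).
5 of the 7 holidays fall on weekdays; the rest are weekends and were already excluded.
Business days: 20 − 5 = 15.

15 working days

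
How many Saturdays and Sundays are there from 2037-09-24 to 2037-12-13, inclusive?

24

2037-09-24 is a Thursday.
The range spans 81 days (inclusive of both endpoints).
81 = 7 × 11 + 4, so there are 11 full weeks plus 4 extra days.
Each full week contributes 2 weekend days (Sat, Sun): 11 × 2 = 22.
The 4 extra days are Thursday, Friday, Saturday, Sunday — 2 of them qualify.
Total: 22 + 2 = 24.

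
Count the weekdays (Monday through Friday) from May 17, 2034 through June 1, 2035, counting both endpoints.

273

May 17, 2034 is a Wednesday.
From May 17, 2034 to June 1, 2035 is 381 days inclusive.
381 = 7 × 54 + 3, so there are 54 full weeks plus 3 extra days.
Each full week contributes 5 weekdays (Mon–Fri): 54 × 5 = 270.
The 3 extra days are Wednesday, Thursday, Friday — 3 of them qualify.
Total: 270 + 3 = 273.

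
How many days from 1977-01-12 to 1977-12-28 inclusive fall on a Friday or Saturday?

1977-01-12 is a Wednesday.
The range spans 351 days (inclusive of both endpoints).
351 = 7 × 50 + 1, so there are 50 full weeks plus 1 extra day.
Each full week contributes 2 days from the set (Fri, Sat): 50 × 2 = 100.
The 1 extra day is Wednesday — none qualify.
Total: 100 + 0 = 100.

100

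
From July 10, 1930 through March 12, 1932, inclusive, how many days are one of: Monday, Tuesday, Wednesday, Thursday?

349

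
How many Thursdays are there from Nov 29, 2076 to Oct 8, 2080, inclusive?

Nov 29, 2076 is a Sunday.
That's 1410 days from start to end, counting both.
1410 = 7 × 201 + 3, so there are 201 full weeks plus 3 extra days.
Each full week contributes one Thursday: 201 so far.
The 3 extra days are Sunday, Monday, Tuesday — none qualify.
Total: 201 + 0 = 201.

201 Thursdays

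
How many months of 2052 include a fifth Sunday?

4

A month has five Sundays exactly when Sunday falls within its first (length − 28) days.
Jan: 31 days, starts Mon → 5 of Mon, Tue, Wed
Feb: 29 days, starts Thu → 5 of Thu
Mar: 31 days, starts Fri → 5 of Fri, Sat, Sun ✓
Apr: 30 days, starts Mon → 5 of Mon, Tue
May: 31 days, starts Wed → 5 of Wed, Thu, Fri
Jun: 30 days, starts Sat → 5 of Sat, Sun ✓
Jul: 31 days, starts Mon → 5 of Mon, Tue, Wed
Aug: 31 days, starts Thu → 5 of Thu, Fri, Sat
Sep: 30 days, starts Sun → 5 of Sun, Mon ✓
Oct: 31 days, starts Tue → 5 of Tue, Wed, Thu
Nov: 30 days, starts Fri → 5 of Fri, Sat
Dec: 31 days, starts Sun → 5 of Sun, Mon, Tue ✓
Months with five Sundays: Mar, Jun, Sep, Dec.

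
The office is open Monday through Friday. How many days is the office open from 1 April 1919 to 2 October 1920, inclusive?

1 April 1919 is a Tuesday.
That's 551 days from start to end, counting both.
551 = 7 × 78 + 5, so there are 78 full weeks plus 5 extra days.
Each full week contributes 5 weekdays (Mon–Fri): 78 × 5 = 390.
The 5 extra days are Tue, Wed, Thu, Fri, Sat — 4 of them qualify.
Total: 390 + 4 = 394.

394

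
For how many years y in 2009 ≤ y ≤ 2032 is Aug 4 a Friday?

3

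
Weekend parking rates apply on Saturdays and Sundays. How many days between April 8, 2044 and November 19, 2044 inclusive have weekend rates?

65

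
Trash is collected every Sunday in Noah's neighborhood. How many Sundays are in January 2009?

Jan 1, 2009 is a Thursday.
That's 31 days from start to end, counting both.
31 = 7 × 4 + 3, so there are 4 full weeks plus 3 extra days.
Each full week contributes one Sunday: 4 so far.
The 3 extra days are Thursday, Friday, Saturday — none qualify.
Total: 4 + 0 = 4.

4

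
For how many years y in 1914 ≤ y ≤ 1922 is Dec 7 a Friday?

Day of week of December 7 in each year:
1914: Mon, 1915: Tue, 1916: Thu, 1917: Fri ✓, 1918: Sat, 1919: Sun, 1920: Tue, 1921: Wed, 1922: Thu
Fridays: 1917.

1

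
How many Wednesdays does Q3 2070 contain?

13

1 July 2070 is a Tuesday.
That's 92 days from start to end, counting both.
92 = 7 × 13 + 1, so there are 13 full weeks plus 1 extra day.
Each full week contributes one Wednesday: 13 so far.
The 1 extra day is Tuesday — none qualify.
Total: 13 + 0 = 13.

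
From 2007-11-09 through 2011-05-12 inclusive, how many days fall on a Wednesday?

183

2007-11-09 is a Friday.
That's 1281 days from start to end, counting both.
1281 = 7 × 183, so the span is exactly 183 full weeks.
Each full week contributes one Wednesday: 183 so far.
Total: 183.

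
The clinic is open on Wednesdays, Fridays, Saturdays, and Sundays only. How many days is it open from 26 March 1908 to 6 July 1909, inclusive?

26 March 1908 is a Thursday.
The range spans 468 days (inclusive of both endpoints).
468 = 7 × 66 + 6, so there are 66 full weeks plus 6 extra days.
Each full week contributes 4 days from the set (Wed, Fri, Sat, Sun): 66 × 4 = 264.
The 6 extra days are Thu, Fri, Sat, Sun, Mon, Tue — 3 of them qualify.
Total: 264 + 3 = 267.

267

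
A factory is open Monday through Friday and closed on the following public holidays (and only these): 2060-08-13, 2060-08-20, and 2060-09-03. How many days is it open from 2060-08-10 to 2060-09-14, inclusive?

23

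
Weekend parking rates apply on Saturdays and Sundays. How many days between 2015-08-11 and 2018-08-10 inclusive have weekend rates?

2015-08-11 is a Tuesday.
From 2015-08-11 to 2018-08-10 is 1096 days inclusive.
1096 = 7 × 156 + 4, so there are 156 full weeks plus 4 extra days.
Each full week contributes 2 weekend days (Sat, Sun): 156 × 2 = 312.
The 4 extra days are Tue, Wed, Thu, Fri — none qualify.
Total: 312 + 0 = 312.

312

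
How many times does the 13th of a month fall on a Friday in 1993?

1

The 13th falls on a Friday when the month's 13th has weekday Fri.
Jan 13 is Wed; Feb 13 is Sat; Mar 13 is Sat; Apr 13 is Tue; May 13 is Thu; Jun 13 is Sun; Jul 13 is Tue; Aug 13 is Fri ✓; Sep 13 is Mon; Oct 13 is Wed; Nov 13 is Sat; Dec 13 is Mon.
Friday the 13ths: Aug.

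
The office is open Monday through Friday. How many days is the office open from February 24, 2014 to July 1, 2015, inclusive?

353 weekdays

February 24, 2014 is a Monday.
The range spans 493 days (inclusive of both endpoints).
493 = 7 × 70 + 3, so there are 70 full weeks plus 3 extra days.
Each full week contributes 5 weekdays (Mon–Fri): 70 × 5 = 350.
The 3 extra days are Monday, Tuesday, Wednesday — 3 of them qualify.
Total: 350 + 3 = 353.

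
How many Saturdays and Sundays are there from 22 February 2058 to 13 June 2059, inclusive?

136

22 February 2058 is a Friday.
The range spans 477 days (inclusive of both endpoints).
477 = 7 × 68 + 1, so there are 68 full weeks plus 1 extra day.
Each full week contributes 2 weekend days (Sat, Sun): 68 × 2 = 136.
The 1 extra day is Fri — none qualify.
Total: 136 + 0 = 136.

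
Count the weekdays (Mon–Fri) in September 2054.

22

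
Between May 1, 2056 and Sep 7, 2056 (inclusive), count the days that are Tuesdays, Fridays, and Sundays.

55

May 1, 2056 is a Monday.
That's 130 days from start to end, counting both.
130 = 7 × 18 + 4, so there are 18 full weeks plus 4 extra days.
Each full week contributes 3 days from the set (Tue, Fri, Sun): 18 × 3 = 54.
The 4 extra days are Mon, Tue, Wed, Thu — 1 of them qualifies.
Total: 54 + 1 = 55.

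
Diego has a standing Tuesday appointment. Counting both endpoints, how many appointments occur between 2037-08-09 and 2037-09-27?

7

2037-08-09 is a Sunday.
That's 50 days from start to end, counting both.
50 = 7 × 7 + 1, so there are 7 full weeks plus 1 extra day.
Each full week contributes one Tuesday: 7 so far.
The 1 extra day is Sun — none qualify.
Total: 7 + 0 = 7.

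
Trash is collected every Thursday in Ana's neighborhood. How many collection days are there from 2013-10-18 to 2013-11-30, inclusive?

2013-10-18 is a Friday.
The range spans 44 days (inclusive of both endpoints).
44 = 7 × 6 + 2, so there are 6 full weeks plus 2 extra days.
Each full week contributes one Thursday: 6 so far.
The 2 extra days are Friday, Saturday — none qualify.
Total: 6 + 0 = 6.

6 Thursdays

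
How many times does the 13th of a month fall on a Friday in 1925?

The 13th falls on a Friday when the month's 13th has weekday Fri.
Jan 13 is Tue; Feb 13 is Fri ✓; Mar 13 is Fri ✓; Apr 13 is Mon; May 13 is Wed; Jun 13 is Sat; Jul 13 is Mon; Aug 13 is Thu; Sep 13 is Sun; Oct 13 is Tue; Nov 13 is Fri ✓; Dec 13 is Sun.
Friday the 13ths: Feb, Mar, Nov.

3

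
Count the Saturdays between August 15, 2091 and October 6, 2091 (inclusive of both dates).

8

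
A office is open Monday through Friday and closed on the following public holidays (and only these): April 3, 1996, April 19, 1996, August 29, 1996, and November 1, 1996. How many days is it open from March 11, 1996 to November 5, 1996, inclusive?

168 business days

March 11, 1996 is a Monday.
That's 240 days from start to end, counting both.
240 = 7 × 34 + 2, so there are 34 full weeks plus 2 extra days.
Each full week contributes 5 weekdays (Mon–Fri): 34 × 5 = 170.
The 2 extra days are Mon, Tue — 2 of them qualify.
Total: 170 + 2 = 172.
Holidays: April 3, 1996 (Wed); April 19, 1996 (Fri); August 29, 1996 (Thu); November 1, 1996 (Fri).
All 4 holidays fall on weekdays, so subtract 4.
Business days: 172 − 4 = 168.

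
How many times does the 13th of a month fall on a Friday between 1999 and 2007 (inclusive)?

Friday-the-13ths by year:
1999: Aug
2000: Oct
2001: Apr, Jul
2002: Sep, Dec
2003: Jun
2004: Feb, Aug
2005: May
2006: Jan, Oct
2007: Apr, Jul

14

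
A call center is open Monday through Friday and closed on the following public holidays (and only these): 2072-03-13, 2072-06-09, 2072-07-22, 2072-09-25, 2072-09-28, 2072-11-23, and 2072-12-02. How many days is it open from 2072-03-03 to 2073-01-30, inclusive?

233

2072-03-03 is a Thursday.
From 2072-03-03 to 2073-01-30 is 334 days inclusive.
334 = 7 × 47 + 5, so there are 47 full weeks plus 5 extra days.
Each full week contributes 5 weekdays (Mon–Fri): 47 × 5 = 235.
The 5 extra days are Thursday, Friday, Saturday, Sunday, Monday — 3 of them qualify.
Total: 235 + 3 = 238.
Holidays: 2072-03-13 (Sun); 2072-06-09 (Thu); 2072-07-22 (Fri); 2072-09-25 (Sun); 2072-09-28 (Wed); 2072-11-23 (Wed); 2072-12-02 (Fri).
5 of the 7 holidays fall on weekdays; the rest are weekends and were already excluded.
Business days: 238 − 5 = 233.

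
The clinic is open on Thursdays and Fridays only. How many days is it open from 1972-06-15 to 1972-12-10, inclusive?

52

1972-06-15 is a Thursday.
From 1972-06-15 to 1972-12-10 is 179 days inclusive.
179 = 7 × 25 + 4, so there are 25 full weeks plus 4 extra days.
Each full week contributes 2 days from the set (Thu, Fri): 25 × 2 = 50.
The 4 extra days are Thursday, Friday, Saturday, Sunday — 2 of them qualify.
Total: 50 + 2 = 52.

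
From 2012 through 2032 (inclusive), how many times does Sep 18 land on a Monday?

3

Day of week of September 18 in each year:
2012: Tue, 2013: Wed, 2014: Thu, 2015: Fri, 2016: Sun, 2017: Mon ✓, 2018: Tue, 2019: Wed, 2020: Fri, 2021: Sat, 2022: Sun, 2023: Mon ✓, 2024: Wed, 2025: Thu, 2026: Fri, 2027: Sat, 2028: Mon ✓, 2029: Tue, 2030: Wed, 2031: Thu, 2032: Sat
Mondays: 2017, 2023, 2028.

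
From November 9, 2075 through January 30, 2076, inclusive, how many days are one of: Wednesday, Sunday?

November 9, 2075 is a Saturday.
That's 83 days from start to end, counting both.
83 = 7 × 11 + 6, so there are 11 full weeks plus 6 extra days.
Each full week contributes 2 days from the set (Wed, Sun): 11 × 2 = 22.
The 6 extra days are Sat, Sun, Mon, Tue, Wed, Thu — 2 of them qualify.
Total: 22 + 2 = 24.

24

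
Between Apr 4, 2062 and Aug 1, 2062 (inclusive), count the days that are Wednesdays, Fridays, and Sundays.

51

Apr 4, 2062 is a Tuesday.
The range spans 120 days (inclusive of both endpoints).
120 = 7 × 17 + 1, so there are 17 full weeks plus 1 extra day.
Each full week contributes 3 days from the set (Wed, Fri, Sun): 17 × 3 = 51.
The 1 extra day is Tuesday — none qualify.
Total: 51 + 0 = 51.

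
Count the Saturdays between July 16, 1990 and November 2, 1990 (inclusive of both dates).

15

July 16, 1990 is a Monday.
That's 110 days from start to end, counting both.
110 = 7 × 15 + 5, so there are 15 full weeks plus 5 extra days.
Each full week contributes one Saturday: 15 so far.
The 5 extra days are Monday, Tuesday, Wednesday, Thursday, Friday — none qualify.
Total: 15 + 0 = 15.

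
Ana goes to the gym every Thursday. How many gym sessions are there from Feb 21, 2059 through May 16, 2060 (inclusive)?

64

Feb 21, 2059 is a Friday.
From Feb 21, 2059 to May 16, 2060 is 451 days inclusive.
451 = 7 × 64 + 3, so there are 64 full weeks plus 3 extra days.
Each full week contributes one Thursday: 64 so far.
The 3 extra days are Fri, Sat, Sun — none qualify.
Total: 64 + 0 = 64.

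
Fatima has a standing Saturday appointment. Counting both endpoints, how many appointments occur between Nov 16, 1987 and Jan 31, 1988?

11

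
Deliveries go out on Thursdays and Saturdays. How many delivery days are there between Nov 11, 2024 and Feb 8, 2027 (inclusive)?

Nov 11, 2024 is a Monday.
That's 820 days from start to end, counting both.
820 = 7 × 117 + 1, so there are 117 full weeks plus 1 extra day.
Each full week contributes 2 days from the set (Thu, Sat): 117 × 2 = 234.
The 1 extra day is Mon — none qualify.
Total: 234 + 0 = 234.

234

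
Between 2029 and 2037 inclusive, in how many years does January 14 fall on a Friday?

1

Day of week of January 14 in each year:
2029: Sun, 2030: Mon, 2031: Tue, 2032: Wed, 2033: Fri ✓, 2034: Sat, 2035: Sun, 2036: Mon, 2037: Wed
Fridays: 2033.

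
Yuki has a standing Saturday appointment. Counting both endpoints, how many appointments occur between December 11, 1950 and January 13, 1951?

5

December 11, 1950 is a Monday.
From December 11, 1950 to January 13, 1951 is 34 days inclusive.
34 = 7 × 4 + 6, so there are 4 full weeks plus 6 extra days.
Each full week contributes one Saturday: 4 so far.
The 6 extra days are Mon, Tue, Wed, Thu, Fri, Sat — 1 of them qualifies.
Total: 4 + 1 = 5.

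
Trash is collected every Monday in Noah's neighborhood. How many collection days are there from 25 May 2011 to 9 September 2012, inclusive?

25 May 2011 is a Wednesday.
The range spans 474 days (inclusive of both endpoints).
474 = 7 × 67 + 5, so there are 67 full weeks plus 5 extra days.
Each full week contributes one Monday: 67 so far.
The 5 extra days are Wed, Thu, Fri, Sat, Sun — none qualify.
Total: 67 + 0 = 67.

67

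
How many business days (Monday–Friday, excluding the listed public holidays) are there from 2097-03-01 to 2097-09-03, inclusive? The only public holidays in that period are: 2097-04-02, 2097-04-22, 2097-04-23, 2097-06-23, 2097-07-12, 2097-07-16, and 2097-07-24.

127 business days

2097-03-01 is a Friday.
The range spans 187 days (inclusive of both endpoints).
187 = 7 × 26 + 5, so there are 26 full weeks plus 5 extra days.
Each full week contributes 5 weekdays (Mon–Fri): 26 × 5 = 130.
The 5 extra days are Fri, Sat, Sun, Mon, Tue — 3 of them qualify.
Total: 130 + 3 = 133.
Holidays: 2097-04-02 (Tue); 2097-04-22 (Mon); 2097-04-23 (Tue); 2097-06-23 (Sun); 2097-07-12 (Fri); 2097-07-16 (Tue); 2097-07-24 (Wed).
6 of the 7 holidays fall on weekdays; the rest are weekends and were already excluded.
Business days: 133 − 6 = 127.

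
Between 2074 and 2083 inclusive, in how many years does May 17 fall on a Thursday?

Day of week of May 17 in each year:
2074: Thu ✓, 2075: Fri, 2076: Sun, 2077: Mon, 2078: Tue, 2079: Wed, 2080: Fri, 2081: Sat, 2082: Sun, 2083: Mon
Thursdays: 2074.

1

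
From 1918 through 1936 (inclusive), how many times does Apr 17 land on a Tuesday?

Day of week of April 17 in each year:
1918: Wed, 1919: Thu, 1920: Sat, 1921: Sun, 1922: Mon, 1923: Tue ✓, 1924: Thu, 1925: Fri, 1926: Sat, 1927: Sun, 1928: Tue ✓, 1929: Wed, 1930: Thu, 1931: Fri, 1932: Sun, 1933: Mon, 1934: Tue ✓, 1935: Wed, 1936: Fri
Tuesdays: 1923, 1928, 1934.

3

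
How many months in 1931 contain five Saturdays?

A month has five Saturdays exactly when Saturday falls within its first (length − 28) days.
Jan: 31 days, starts Thu → 5 of Thu, Fri, Sat ✓
Feb: 28 days, starts Sun → 5 of (none)
Mar: 31 days, starts Sun → 5 of Sun, Mon, Tue
Apr: 30 days, starts Wed → 5 of Wed, Thu
May: 31 days, starts Fri → 5 of Fri, Sat, Sun ✓
Jun: 30 days, starts Mon → 5 of Mon, Tue
Jul: 31 days, starts Wed → 5 of Wed, Thu, Fri
Aug: 31 days, starts Sat → 5 of Sat, Sun, Mon ✓
Sep: 30 days, starts Tue → 5 of Tue, Wed
Oct: 31 days, starts Thu → 5 of Thu, Fri, Sat ✓
Nov: 30 days, starts Sun → 5 of Sun, Mon
Dec: 31 days, starts Tue → 5 of Tue, Wed, Thu
Months with five Saturdays: Jan, May, Aug, Oct.

4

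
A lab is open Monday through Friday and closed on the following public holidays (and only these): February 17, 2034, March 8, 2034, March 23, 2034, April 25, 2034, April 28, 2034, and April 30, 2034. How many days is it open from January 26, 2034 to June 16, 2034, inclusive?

97

January 26, 2034 is a Thursday.
From January 26, 2034 to June 16, 2034 is 142 days inclusive.
142 = 7 × 20 + 2, so there are 20 full weeks plus 2 extra days.
Each full week contributes 5 weekdays (Mon–Fri): 20 × 5 = 100.
The 2 extra days are Thu, Fri — 2 of them qualify.
Total: 100 + 2 = 102.
Holidays: February 17, 2034 (Fri); March 8, 2034 (Wed); March 23, 2034 (Thu); April 25, 2034 (Tue); April 28, 2034 (Fri); April 30, 2034 (Sun).
5 of the 6 holidays fall on weekdays; the rest are weekends and were already excluded.
Business days: 102 − 5 = 97.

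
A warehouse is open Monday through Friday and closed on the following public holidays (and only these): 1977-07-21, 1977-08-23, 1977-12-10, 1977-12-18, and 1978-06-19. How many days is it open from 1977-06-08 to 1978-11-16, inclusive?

1977-06-08 is a Wednesday.
From 1977-06-08 to 1978-11-16 is 527 days inclusive.
527 = 7 × 75 + 2, so there are 75 full weeks plus 2 extra days.
Each full week contributes 5 weekdays (Mon–Fri): 75 × 5 = 375.
The 2 extra days are Wednesday, Thursday — 2 of them qualify.
Total: 375 + 2 = 377.
Holidays: 1977-07-21 (Thu); 1977-08-23 (Tue); 1977-12-10 (Sat); 1977-12-18 (Sun); 1978-06-19 (Mon).
3 of the 5 holidays fall on weekdays; the rest are weekends and were already excluded.
Business days: 377 − 3 = 374.

374 business days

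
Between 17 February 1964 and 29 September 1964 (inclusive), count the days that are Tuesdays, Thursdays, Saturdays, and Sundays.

17 February 1964 is a Monday.
That's 226 days from start to end, counting both.
226 = 7 × 32 + 2, so there are 32 full weeks plus 2 extra days.
Each full week contributes 4 days from the set (Tue, Thu, Sat, Sun): 32 × 4 = 128.
The 2 extra days are Monday, Tuesday — 1 of them qualifies.
Total: 128 + 1 = 129.

129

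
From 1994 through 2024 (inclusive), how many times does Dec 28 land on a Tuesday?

4

Day of week of December 28 in each year:
1994: Wed, 1995: Thu, 1996: Sat, 1997: Sun, 1998: Mon, 1999: Tue ✓, 2000: Thu, 2001: Fri, 2002: Sat, 2003: Sun, 2004: Tue ✓, 2005: Wed, 2006: Thu, 2007: Fri, 2008: Sun, 2009: Mon, 2010: Tue ✓, 2011: Wed, 2012: Fri, 2013: Sat, 2014: Sun, 2015: Mon, 2016: Wed, 2017: Thu, 2018: Fri, 2019: Sat, 2020: Mon, 2021: Tue ✓, 2022: Wed, 2023: Thu, 2024: Sat
Tuesdays: 1999, 2004, 2010, 2021.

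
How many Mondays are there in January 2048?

January 1, 2048 is a Wednesday.
From January 1, 2048 to January 31, 2048 is 31 days inclusive.
31 = 7 × 4 + 3, so there are 4 full weeks plus 3 extra days.
Each full week contributes one Monday: 4 so far.
The 3 extra days are Wed, Thu, Fri — none qualify.
Total: 4 + 0 = 4.

4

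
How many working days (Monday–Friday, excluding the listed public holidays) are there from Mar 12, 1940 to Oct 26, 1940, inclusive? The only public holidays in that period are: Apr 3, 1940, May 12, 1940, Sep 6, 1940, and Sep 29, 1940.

162

Mar 12, 1940 is a Tuesday.
That's 229 days from start to end, counting both.
229 = 7 × 32 + 5, so there are 32 full weeks plus 5 extra days.
Each full week contributes 5 weekdays (Mon–Fri): 32 × 5 = 160.
The 5 extra days are Tuesday, Wednesday, Thursday, Friday, Saturday — 4 of them qualify.
Total: 160 + 4 = 164.
Holidays: Apr 3, 1940 (Wed); May 12, 1940 (Sun); Sep 6, 1940 (Fri); Sep 29, 1940 (Sun).
2 of the 4 holidays fall on weekdays; the rest are weekends and were already excluded.
Business days: 164 − 2 = 162.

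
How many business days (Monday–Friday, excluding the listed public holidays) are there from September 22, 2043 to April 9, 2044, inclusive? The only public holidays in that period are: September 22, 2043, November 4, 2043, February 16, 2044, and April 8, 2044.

140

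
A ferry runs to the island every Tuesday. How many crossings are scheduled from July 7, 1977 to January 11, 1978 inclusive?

July 7, 1977 is a Thursday.
That's 189 days from start to end, counting both.
189 = 7 × 27, so the span is exactly 27 full weeks.
Each full week contributes one Tuesday: 27 so far.
Total: 27.

27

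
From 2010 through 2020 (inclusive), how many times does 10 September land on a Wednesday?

1

Day of week of September 10 in each year:
2010: Fri, 2011: Sat, 2012: Mon, 2013: Tue, 2014: Wed ✓, 2015: Thu, 2016: Sat, 2017: Sun, 2018: Mon, 2019: Tue, 2020: Thu
Wednesdays: 2014.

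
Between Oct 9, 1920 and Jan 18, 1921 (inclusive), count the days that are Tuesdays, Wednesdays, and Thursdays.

43

Oct 9, 1920 is a Saturday.
The range spans 102 days (inclusive of both endpoints).
102 = 7 × 14 + 4, so there are 14 full weeks plus 4 extra days.
Each full week contributes 3 days from the set (Tue, Wed, Thu): 14 × 3 = 42.
The 4 extra days are Saturday, Sunday, Monday, Tuesday — 1 of them qualifies.
Total: 42 + 1 = 43.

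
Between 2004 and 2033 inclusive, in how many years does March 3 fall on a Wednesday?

5

Day of week of March 3 in each year:
2004: Wed ✓, 2005: Thu, 2006: Fri, 2007: Sat, 2008: Mon, 2009: Tue, 2010: Wed ✓, 2011: Thu, 2012: Sat, 2013: Sun, 2014: Mon, 2015: Tue, 2016: Thu, 2017: Fri, 2018: Sat, 2019: Sun, 2020: Tue, 2021: Wed ✓, 2022: Thu, 2023: Fri, 2024: Sun, 2025: Mon, 2026: Tue, 2027: Wed ✓, 2028: Fri, 2029: Sat, 2030: Sun, 2031: Mon, 2032: Wed ✓, 2033: Thu
Wednesdays: 2004, 2010, 2021, 2027, 2032.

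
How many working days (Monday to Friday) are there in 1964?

262 weekdays

1964-01-01 is a Wednesday.
From 1964-01-01 to 1964-12-31 is 366 days inclusive.
366 = 7 × 52 + 2, so there are 52 full weeks plus 2 extra days.
Each full week contributes 5 weekdays (Mon–Fri): 52 × 5 = 260.
The 2 extra days are Wednesday, Thursday — 2 of them qualify.
Total: 260 + 2 = 262.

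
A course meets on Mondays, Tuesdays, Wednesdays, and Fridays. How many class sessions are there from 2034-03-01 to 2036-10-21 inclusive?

552

2034-03-01 is a Wednesday.
The range spans 966 days (inclusive of both endpoints).
966 = 7 × 138, so the span is exactly 138 full weeks.
Each full week contributes 4 days from the set (Mon, Tue, Wed, Fri): 138 × 4 = 552.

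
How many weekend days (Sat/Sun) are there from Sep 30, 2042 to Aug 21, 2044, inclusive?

198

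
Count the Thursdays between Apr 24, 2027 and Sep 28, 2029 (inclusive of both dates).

Apr 24, 2027 is a Saturday.
The range spans 889 days (inclusive of both endpoints).
889 = 7 × 127, so the span is exactly 127 full weeks.
Each full week contributes one Thursday: 127 so far.

127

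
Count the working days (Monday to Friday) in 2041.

261 weekdays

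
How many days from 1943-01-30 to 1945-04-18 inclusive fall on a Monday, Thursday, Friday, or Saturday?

462

1943-01-30 is a Saturday.
From 1943-01-30 to 1945-04-18 is 810 days inclusive.
810 = 7 × 115 + 5, so there are 115 full weeks plus 5 extra days.
Each full week contributes 4 days from the set (Mon, Thu, Fri, Sat): 115 × 4 = 460.
The 5 extra days are Sat, Sun, Mon, Tue, Wed — 2 of them qualify.
Total: 460 + 2 = 462.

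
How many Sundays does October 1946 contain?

4

1946-10-01 is a Tuesday.
That's 31 days from start to end, counting both.
31 = 7 × 4 + 3, so there are 4 full weeks plus 3 extra days.
Each full week contributes one Sunday: 4 so far.
The 3 extra days are Tue, Wed, Thu — none qualify.
Total: 4 + 0 = 4.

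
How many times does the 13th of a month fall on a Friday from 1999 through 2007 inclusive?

14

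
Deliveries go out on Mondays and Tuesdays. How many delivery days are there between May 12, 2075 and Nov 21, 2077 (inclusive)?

264

May 12, 2075 is a Sunday.
The range spans 925 days (inclusive of both endpoints).
925 = 7 × 132 + 1, so there are 132 full weeks plus 1 extra day.
Each full week contributes 2 days from the set (Mon, Tue): 132 × 2 = 264.
The 1 extra day is Sunday — none qualify.
Total: 264 + 0 = 264.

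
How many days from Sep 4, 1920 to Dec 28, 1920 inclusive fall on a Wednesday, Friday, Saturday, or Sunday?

66

Sep 4, 1920 is a Saturday.
From Sep 4, 1920 to Dec 28, 1920 is 116 days inclusive.
116 = 7 × 16 + 4, so there are 16 full weeks plus 4 extra days.
Each full week contributes 4 days from the set (Wed, Fri, Sat, Sun): 16 × 4 = 64.
The 4 extra days are Sat, Sun, Mon, Tue — 2 of them qualify.
Total: 64 + 2 = 66.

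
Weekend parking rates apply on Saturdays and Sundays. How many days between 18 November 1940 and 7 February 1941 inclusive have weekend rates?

18 November 1940 is a Monday.
That's 82 days from start to end, counting both.
82 = 7 × 11 + 5, so there are 11 full weeks plus 5 extra days.
Each full week contributes 2 weekend days (Sat, Sun): 11 × 2 = 22.
The 5 extra days are Monday, Tuesday, Wednesday, Thursday, Friday — none qualify.
Total: 22 + 0 = 22.

22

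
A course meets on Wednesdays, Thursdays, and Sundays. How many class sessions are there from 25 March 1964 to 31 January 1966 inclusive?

25 March 1964 is a Wednesday.
That's 678 days from start to end, counting both.
678 = 7 × 96 + 6, so there are 96 full weeks plus 6 extra days.
Each full week contributes 3 days from the set (Wed, Thu, Sun): 96 × 3 = 288.
The 6 extra days are Wednesday, Thursday, Friday, Saturday, Sunday, Monday — 3 of them qualify.
Total: 288 + 3 = 291.

291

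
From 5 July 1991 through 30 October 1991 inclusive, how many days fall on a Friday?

17

5 July 1991 is a Friday.
The range spans 118 days (inclusive of both endpoints).
118 = 7 × 16 + 6, so there are 16 full weeks plus 6 extra days.
Each full week contributes one Friday: 16 so far.
The 6 extra days are Fri, Sat, Sun, Mon, Tue, Wed — 1 of them qualifies.
Total: 16 + 1 = 17.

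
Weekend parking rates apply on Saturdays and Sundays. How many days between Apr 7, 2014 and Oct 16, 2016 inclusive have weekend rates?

264

Apr 7, 2014 is a Monday.
That's 924 days from start to end, counting both.
924 = 7 × 132, so the span is exactly 132 full weeks.
Each full week contributes 2 weekend days (Sat, Sun): 132 × 2 = 264.
Total: 264.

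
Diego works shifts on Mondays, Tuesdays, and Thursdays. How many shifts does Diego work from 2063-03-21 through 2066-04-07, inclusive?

477

2063-03-21 is a Wednesday.
That's 1114 days from start to end, counting both.
1114 = 7 × 159 + 1, so there are 159 full weeks plus 1 extra day.
Each full week contributes 3 days from the set (Mon, Tue, Thu): 159 × 3 = 477.
The 1 extra day is Wednesday — none qualify.
Total: 477 + 0 = 477.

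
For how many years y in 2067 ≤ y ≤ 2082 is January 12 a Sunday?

3

Day of week of January 12 in each year:
2067: Wed, 2068: Thu, 2069: Sat, 2070: Sun ✓, 2071: Mon, 2072: Tue, 2073: Thu, 2074: Fri, 2075: Sat, 2076: Sun ✓, 2077: Tue, 2078: Wed, 2079: Thu, 2080: Fri, 2081: Sun ✓, 2082: Mon
Sundays: 2070, 2076, 2081.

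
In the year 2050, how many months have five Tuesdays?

4

A month has five Tuesdays exactly when Tuesday falls within its first (length − 28) days.
Jan: 31 days, starts Sat → 5 of Sat, Sun, Mon
Feb: 28 days, starts Tue → 5 of (none)
Mar: 31 days, starts Tue → 5 of Tue, Wed, Thu ✓
Apr: 30 days, starts Fri → 5 of Fri, Sat
May: 31 days, starts Sun → 5 of Sun, Mon, Tue ✓
Jun: 30 days, starts Wed → 5 of Wed, Thu
Jul: 31 days, starts Fri → 5 of Fri, Sat, Sun
Aug: 31 days, starts Mon → 5 of Mon, Tue, Wed ✓
Sep: 30 days, starts Thu → 5 of Thu, Fri
Oct: 31 days, starts Sat → 5 of Sat, Sun, Mon
Nov: 30 days, starts Tue → 5 of Tue, Wed ✓
Dec: 31 days, starts Thu → 5 of Thu, Fri, Sat
Months with five Tuesdays: Mar, May, Aug, Nov.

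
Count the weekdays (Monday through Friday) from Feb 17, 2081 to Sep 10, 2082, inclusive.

409 weekdays

Feb 17, 2081 is a Monday.
From Feb 17, 2081 to Sep 10, 2082 is 571 days inclusive.
571 = 7 × 81 + 4, so there are 81 full weeks plus 4 extra days.
Each full week contributes 5 weekdays (Mon–Fri): 81 × 5 = 405.
The 4 extra days are Mon, Tue, Wed, Thu — 4 of them qualify.
Total: 405 + 4 = 409.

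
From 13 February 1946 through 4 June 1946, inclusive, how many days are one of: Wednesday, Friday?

13 February 1946 is a Wednesday.
From 13 February 1946 to 4 June 1946 is 112 days inclusive.
112 = 7 × 16, so the span is exactly 16 full weeks.
Each full week contributes 2 days from the set (Wed, Fri): 16 × 2 = 32.
Total: 32.

32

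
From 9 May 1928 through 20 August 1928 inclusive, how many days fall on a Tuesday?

9 May 1928 is a Wednesday.
From 9 May 1928 to 20 August 1928 is 104 days inclusive.
104 = 7 × 14 + 6, so there are 14 full weeks plus 6 extra days.
Each full week contributes one Tuesday: 14 so far.
The 6 extra days are Wednesday, Thursday, Friday, Saturday, Sunday, Monday — none qualify.
Total: 14 + 0 = 14.

14 Tuesdays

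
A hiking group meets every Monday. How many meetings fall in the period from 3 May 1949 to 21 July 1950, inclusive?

3 May 1949 is a Tuesday.
That's 445 days from start to end, counting both.
445 = 7 × 63 + 4, so there are 63 full weeks plus 4 extra days.
Each full week contributes one Monday: 63 so far.
The 4 extra days are Tue, Wed, Thu, Fri — none qualify.
Total: 63 + 0 = 63.

63 Mondays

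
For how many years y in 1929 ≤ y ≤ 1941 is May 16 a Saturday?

Day of week of May 16 in each year:
1929: Thu, 1930: Fri, 1931: Sat ✓, 1932: Mon, 1933: Tue, 1934: Wed, 1935: Thu, 1936: Sat ✓, 1937: Sun, 1938: Mon, 1939: Tue, 1940: Thu, 1941: Fri
Saturdays: 1931, 1936.

2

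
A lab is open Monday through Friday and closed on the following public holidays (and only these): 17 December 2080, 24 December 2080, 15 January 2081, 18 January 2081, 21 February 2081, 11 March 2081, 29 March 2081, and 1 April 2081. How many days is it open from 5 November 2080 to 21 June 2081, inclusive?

5 November 2080 is a Tuesday.
The range spans 229 days (inclusive of both endpoints).
229 = 7 × 32 + 5, so there are 32 full weeks plus 5 extra days.
Each full week contributes 5 weekdays (Mon–Fri): 32 × 5 = 160.
The 5 extra days are Tuesday, Wednesday, Thursday, Friday, Saturday — 4 of them qualify.
Total: 160 + 4 = 164.
Holidays: 17 December 2080 (Tue); 24 December 2080 (Tue); 15 January 2081 (Wed); 18 January 2081 (Sat); 21 February 2081 (Fri); 11 March 2081 (Tue); 29 March 2081 (Sat); 1 April 2081 (Tue).
6 of the 8 holidays fall on weekdays; the rest are weekends and were already excluded.
Business days: 164 − 6 = 158.

158 working days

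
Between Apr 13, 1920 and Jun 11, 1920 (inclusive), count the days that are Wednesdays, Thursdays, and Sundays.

26

Apr 13, 1920 is a Tuesday.
From Apr 13, 1920 to Jun 11, 1920 is 60 days inclusive.
60 = 7 × 8 + 4, so there are 8 full weeks plus 4 extra days.
Each full week contributes 3 days from the set (Wed, Thu, Sun): 8 × 3 = 24.
The 4 extra days are Tuesday, Wednesday, Thursday, Friday — 2 of them qualify.
Total: 24 + 2 = 26.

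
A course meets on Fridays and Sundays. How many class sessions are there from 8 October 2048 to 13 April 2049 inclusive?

8 October 2048 is a Thursday.
That's 188 days from start to end, counting both.
188 = 7 × 26 + 6, so there are 26 full weeks plus 6 extra days.
Each full week contributes 2 days from the set (Fri, Sun): 26 × 2 = 52.
The 6 extra days are Thursday, Friday, Saturday, Sunday, Monday, Tuesday — 2 of them qualify.
Total: 52 + 2 = 54.

54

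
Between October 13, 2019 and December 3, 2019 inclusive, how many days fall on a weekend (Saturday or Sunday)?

October 13, 2019 is a Sunday.
The range spans 52 days (inclusive of both endpoints).
52 = 7 × 7 + 3, so there are 7 full weeks plus 3 extra days.
Each full week contributes 2 weekend days (Sat, Sun): 7 × 2 = 14.
The 3 extra days are Sun, Mon, Tue — 1 of them qualifies.
Total: 14 + 1 = 15.

15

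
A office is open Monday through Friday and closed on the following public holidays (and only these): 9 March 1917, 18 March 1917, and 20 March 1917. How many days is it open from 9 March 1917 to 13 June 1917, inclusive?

67

9 March 1917 is a Friday.
The range spans 97 days (inclusive of both endpoints).
97 = 7 × 13 + 6, so there are 13 full weeks plus 6 extra days.
Each full week contributes 5 weekdays (Mon–Fri): 13 × 5 = 65.
The 6 extra days are Friday, Saturday, Sunday, Monday, Tuesday, Wednesday — 4 of them qualify.
Total: 65 + 4 = 69.
Holidays: 9 March 1917 (Fri); 18 March 1917 (Sun); 20 March 1917 (Tue).
2 of the 3 holidays fall on weekdays; the rest are weekends and were already excluded.
Business days: 69 − 2 = 67.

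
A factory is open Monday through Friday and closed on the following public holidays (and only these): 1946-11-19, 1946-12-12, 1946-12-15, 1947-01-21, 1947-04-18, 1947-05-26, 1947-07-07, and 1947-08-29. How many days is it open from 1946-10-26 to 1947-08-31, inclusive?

213

1946-10-26 is a Saturday.
The range spans 310 days (inclusive of both endpoints).
310 = 7 × 44 + 2, so there are 44 full weeks plus 2 extra days.
Each full week contributes 5 weekdays (Mon–Fri): 44 × 5 = 220.
The 2 extra days are Sat, Sun — none qualify.
Total: 220 + 0 = 220.
Holidays: 1946-11-19 (Tue); 1946-12-12 (Thu); 1946-12-15 (Sun); 1947-01-21 (Tue); 1947-04-18 (Fri); 1947-05-26 (Mon); 1947-07-07 (Mon); 1947-08-29 (Fri).
7 of the 8 holidays fall on weekdays; the rest are weekends and were already excluded.
Business days: 220 − 7 = 213.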